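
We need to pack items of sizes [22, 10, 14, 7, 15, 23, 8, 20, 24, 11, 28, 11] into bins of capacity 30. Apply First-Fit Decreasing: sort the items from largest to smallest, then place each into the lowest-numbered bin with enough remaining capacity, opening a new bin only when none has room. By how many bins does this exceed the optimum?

0

First-Fit Decreasing: [28] [24] [23,7] [22,8] [20,10] [15,14] [11,11] → 7 bins.
Total size 193; any packing needs at least ⌈193/30⌉ = 7 bins.
So 7 is already optimal.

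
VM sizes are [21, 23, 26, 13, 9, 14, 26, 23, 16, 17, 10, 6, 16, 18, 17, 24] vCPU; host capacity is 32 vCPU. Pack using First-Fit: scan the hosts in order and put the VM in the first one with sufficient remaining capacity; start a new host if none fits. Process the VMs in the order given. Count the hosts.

12

host 1: place 21 vCPU, 11 vCPU left
host 2: place 23 vCPU, 9 vCPU left
host 3: place 26 vCPU, 6 vCPU left
host 4: place 13 vCPU, 19 vCPU left
host 1: place 9 vCPU, 2 vCPU left
host 4: place 14 vCPU, 5 vCPU left
host 5: place 26 vCPU, 6 vCPU left
host 6: place 23 vCPU, 9 vCPU left
host 7: place 16 vCPU, 16 vCPU left
host 8: place 17 vCPU, 15 vCPU left
host 7: place 10 vCPU, 6 vCPU left
host 2: place 6 vCPU, 3 vCPU left
host 9: place 16 vCPU, 16 vCPU left
host 10: place 18 vCPU, 14 vCPU left
host 11: place 17 vCPU, 15 vCPU left
host 12: place 24 vCPU, 8 vCPU left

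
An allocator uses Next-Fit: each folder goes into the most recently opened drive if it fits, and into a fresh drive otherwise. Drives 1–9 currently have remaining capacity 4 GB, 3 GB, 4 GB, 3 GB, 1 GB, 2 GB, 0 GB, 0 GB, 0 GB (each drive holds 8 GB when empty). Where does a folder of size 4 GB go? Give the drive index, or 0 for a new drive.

Next-Fit only looks at drive 9, which has 0 GB free.
4 GB does not fit, so a new drive is opened.

0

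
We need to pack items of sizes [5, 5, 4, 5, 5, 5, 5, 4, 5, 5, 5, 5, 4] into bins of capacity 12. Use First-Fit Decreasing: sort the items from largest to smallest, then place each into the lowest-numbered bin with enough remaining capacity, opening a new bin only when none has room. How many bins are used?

6

Sorted descending: 5, 5, 5, 5, 5, 5, 5, 5, 5, 5, 4, 4, 4.
bin 1: place 5, 7 left
bin 1: place 5, 2 left
bin 2: place 5, 7 left
bin 2: place 5, 2 left
bin 3: place 5, 7 left
bin 3: place 5, 2 left
bin 4: place 5, 7 left
bin 4: place 5, 2 left
bin 5: place 5, 7 left
bin 5: place 5, 2 left
bin 6: place 4, 8 left
bin 6: place 4, 4 left
bin 6: place 4, 0 left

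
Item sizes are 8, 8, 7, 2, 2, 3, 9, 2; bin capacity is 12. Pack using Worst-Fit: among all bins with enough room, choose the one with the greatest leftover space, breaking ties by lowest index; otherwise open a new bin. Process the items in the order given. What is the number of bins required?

Put 8 in bin 1; 4 remain.
Put 8 in bin 2; 4 remain.
Put 7 in bin 3; 5 remain.
Put 2 in bin 3; 3 remain.
Put 2 in bin 1; 2 remain.
Put 3 in bin 2; 1 remain.
Put 9 in bin 4; 3 remain.
Put 2 in bin 3; 1 remain.

4 bins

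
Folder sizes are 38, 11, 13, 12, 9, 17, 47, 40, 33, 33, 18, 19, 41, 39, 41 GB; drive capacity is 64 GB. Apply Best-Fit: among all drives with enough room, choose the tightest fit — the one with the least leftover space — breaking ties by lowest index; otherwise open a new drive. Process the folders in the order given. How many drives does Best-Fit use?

drive 1: place 38 GB, 26 GB left
drive 1: place 11 GB, 15 GB left
drive 1: place 13 GB, 2 GB left
drive 2: place 12 GB, 52 GB left
drive 2: place 9 GB, 43 GB left
drive 2: place 17 GB, 26 GB left
drive 3: place 47 GB, 17 GB left
drive 4: place 40 GB, 24 GB left
drive 5: place 33 GB, 31 GB left
drive 6: place 33 GB, 31 GB left
drive 4: place 18 GB, 6 GB left
drive 2: place 19 GB, 7 GB left
drive 7: place 41 GB, 23 GB left
drive 8: place 39 GB, 25 GB left
drive 9: place 41 GB, 23 GB left

9 drives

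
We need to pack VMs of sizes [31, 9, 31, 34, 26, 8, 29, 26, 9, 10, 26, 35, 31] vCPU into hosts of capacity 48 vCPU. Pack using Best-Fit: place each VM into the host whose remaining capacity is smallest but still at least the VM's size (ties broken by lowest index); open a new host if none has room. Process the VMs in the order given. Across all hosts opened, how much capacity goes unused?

31 vCPU → host 1 (remaining 17 vCPU)
9 vCPU → host 1 (remaining 8 vCPU)
31 vCPU → host 2 (remaining 17 vCPU)
34 vCPU → host 3 (remaining 14 vCPU)
26 vCPU → host 4 (remaining 22 vCPU)
8 vCPU → host 1 (remaining 0 vCPU)
29 vCPU → host 5 (remaining 19 vCPU)
26 vCPU → host 6 (remaining 22 vCPU)
9 vCPU → host 3 (remaining 5 vCPU)
10 vCPU → host 2 (remaining 7 vCPU)
26 vCPU → host 7 (remaining 22 vCPU)
35 vCPU → host 8 (remaining 13 vCPU)
31 vCPU → host 9 (remaining 17 vCPU)
9 hosts × 48 vCPU = 432 vCPU; used 305 vCPU; unused 127 vCPU.

127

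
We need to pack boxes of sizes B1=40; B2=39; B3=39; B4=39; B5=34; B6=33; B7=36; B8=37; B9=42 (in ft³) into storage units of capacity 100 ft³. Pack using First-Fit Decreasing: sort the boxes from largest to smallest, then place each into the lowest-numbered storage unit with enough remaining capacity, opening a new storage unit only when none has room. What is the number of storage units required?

Sorted descending: 42, 40, 39, 39, 39, 37, 36, 34, 33.
storage unit 1: place 42 ft³, 58 ft³ left
storage unit 1: place 40 ft³, 18 ft³ left
storage unit 2: place 39 ft³, 61 ft³ left
storage unit 2: place 39 ft³, 22 ft³ left
storage unit 3: place 39 ft³, 61 ft³ left
storage unit 3: place 37 ft³, 24 ft³ left
storage unit 4: place 36 ft³, 64 ft³ left
storage unit 4: place 34 ft³, 30 ft³ left
storage unit 5: place 33 ft³, 67 ft³ left

5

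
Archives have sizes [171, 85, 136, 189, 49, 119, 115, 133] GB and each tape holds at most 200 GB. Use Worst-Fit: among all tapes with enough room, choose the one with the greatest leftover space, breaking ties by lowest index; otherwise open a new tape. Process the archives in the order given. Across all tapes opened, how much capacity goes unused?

171 GB → tape 1 (remaining 29 GB)
85 GB → tape 2 (remaining 115 GB)
136 GB → tape 3 (remaining 64 GB)
189 GB → tape 4 (remaining 11 GB)
49 GB → tape 2 (remaining 66 GB)
119 GB → tape 5 (remaining 81 GB)
115 GB → tape 6 (remaining 85 GB)
133 GB → tape 7 (remaining 67 GB)
7 tapes × 200 GB = 1400 GB; used 997 GB; unused 403 GB.

403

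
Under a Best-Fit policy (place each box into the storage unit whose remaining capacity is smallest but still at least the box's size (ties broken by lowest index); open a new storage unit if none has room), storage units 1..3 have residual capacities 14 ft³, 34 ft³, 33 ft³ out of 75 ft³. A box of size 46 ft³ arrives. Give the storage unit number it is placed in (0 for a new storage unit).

0

No storage unit has ≥ 46 ft³ free, so a new storage unit is opened.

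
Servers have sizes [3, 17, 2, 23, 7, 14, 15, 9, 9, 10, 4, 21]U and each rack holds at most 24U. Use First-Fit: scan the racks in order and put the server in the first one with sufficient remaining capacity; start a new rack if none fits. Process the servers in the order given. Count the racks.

3U → rack 1 (remaining 21U)
17U → rack 1 (remaining 4U)
2U → rack 1 (remaining 2U)
23U → rack 2 (remaining 1U)
7U → rack 3 (remaining 17U)
14U → rack 3 (remaining 3U)
15U → rack 4 (remaining 9U)
9U → rack 4 (remaining 0U)
9U → rack 5 (remaining 15U)
10U → rack 5 (remaining 5U)
4U → rack 5 (remaining 1U)
21U → rack 6 (remaining 3U)
Final racks: [3,17,2] [23] [7,14] [15,9] [9,10,4] [21].

6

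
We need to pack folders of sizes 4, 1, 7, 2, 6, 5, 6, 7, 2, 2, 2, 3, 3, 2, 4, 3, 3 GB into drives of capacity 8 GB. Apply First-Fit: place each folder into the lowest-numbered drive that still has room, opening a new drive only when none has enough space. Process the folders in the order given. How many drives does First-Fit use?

9 drives

Put 4 GB in drive 1; 4 GB remain.
Put 1 GB in drive 1; 3 GB remain.
Put 7 GB in drive 2; 1 GB remain.
Put 2 GB in drive 1; 1 GB remain.
Put 6 GB in drive 3; 2 GB remain.
Put 5 GB in drive 4; 3 GB remain.
Put 6 GB in drive 5; 2 GB remain.
Put 7 GB in drive 6; 1 GB remain.
Put 2 GB in drive 3; 0 GB remain.
Put 2 GB in drive 4; 1 GB remain.
Put 2 GB in drive 5; 0 GB remain.
Put 3 GB in drive 7; 5 GB remain.
Put 3 GB in drive 7; 2 GB remain.
Put 2 GB in drive 7; 0 GB remain.
Put 4 GB in drive 8; 4 GB remain.
Put 3 GB in drive 8; 1 GB remain.
Put 3 GB in drive 9; 5 GB remain.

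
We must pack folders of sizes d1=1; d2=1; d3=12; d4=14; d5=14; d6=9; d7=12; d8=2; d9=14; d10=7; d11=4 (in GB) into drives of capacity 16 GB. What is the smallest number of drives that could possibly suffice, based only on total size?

6 drives

Total size = 1 + 1 + 12 + 14 + 14 + 9 + 12 + 2 + 14 + 7 + 4 = 90 GB.
⌈90 / 16⌉ = 6.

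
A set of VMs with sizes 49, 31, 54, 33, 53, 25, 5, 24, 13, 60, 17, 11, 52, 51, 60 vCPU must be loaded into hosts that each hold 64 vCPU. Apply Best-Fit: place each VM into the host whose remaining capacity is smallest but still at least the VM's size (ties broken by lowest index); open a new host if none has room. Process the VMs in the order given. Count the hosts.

10 hosts

host 1: place 49 vCPU, 15 vCPU left
host 2: place 31 vCPU, 33 vCPU left
host 3: place 54 vCPU, 10 vCPU left
host 2: place 33 vCPU, 0 vCPU left
host 4: place 53 vCPU, 11 vCPU left
host 5: place 25 vCPU, 39 vCPU left
host 3: place 5 vCPU, 5 vCPU left
host 5: place 24 vCPU, 15 vCPU left
host 1: place 13 vCPU, 2 vCPU left
host 6: place 60 vCPU, 4 vCPU left
host 7: place 17 vCPU, 47 vCPU left
host 4: place 11 vCPU, 0 vCPU left
host 8: place 52 vCPU, 12 vCPU left
host 9: place 51 vCPU, 13 vCPU left
host 10: place 60 vCPU, 4 vCPU left
Final hosts: [49,13] [31,33] [54,5] [53,11] [25,24] [60] [17] [52] [51] [60].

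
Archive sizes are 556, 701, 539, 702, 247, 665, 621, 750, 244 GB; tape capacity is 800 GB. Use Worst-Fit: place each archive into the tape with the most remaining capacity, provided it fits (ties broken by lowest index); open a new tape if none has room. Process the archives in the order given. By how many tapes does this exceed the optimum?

Worst-Fit: [556,244] [701] [539,247] [702] [665] [621] [750] → 7 tapes.
Total size 5025 GB; any packing needs at least ⌈5025/800⌉ = 7 tapes.
So 7 is already optimal.

0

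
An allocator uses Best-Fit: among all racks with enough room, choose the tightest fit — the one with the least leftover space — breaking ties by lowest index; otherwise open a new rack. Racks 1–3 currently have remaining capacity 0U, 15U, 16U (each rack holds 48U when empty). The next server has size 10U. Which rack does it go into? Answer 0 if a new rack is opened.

2

Racks with room: rack 2 (15U), rack 3 (16U).
Tightest fit is rack 2 with 15U free.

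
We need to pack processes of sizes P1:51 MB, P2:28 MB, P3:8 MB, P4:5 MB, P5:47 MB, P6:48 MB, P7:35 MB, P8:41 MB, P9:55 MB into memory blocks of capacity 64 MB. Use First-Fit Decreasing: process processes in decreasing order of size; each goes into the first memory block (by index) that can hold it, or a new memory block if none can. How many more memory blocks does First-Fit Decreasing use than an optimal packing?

First-Fit Decreasing: [55,8] [51,5] [48] [47] [41] [35,28] → 6 memory blocks.
6 processes exceed 32 MB (half the capacity), and no two of those can share a memory block, so at least 6 memory blocks are needed.
So 6 is already optimal.

0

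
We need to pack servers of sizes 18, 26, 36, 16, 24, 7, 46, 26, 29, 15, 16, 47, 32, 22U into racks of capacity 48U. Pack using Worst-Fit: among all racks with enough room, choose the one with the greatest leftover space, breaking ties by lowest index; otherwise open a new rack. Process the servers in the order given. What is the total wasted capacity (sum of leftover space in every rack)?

72

Put 18U in rack 1; 30U remain.
Put 26U in rack 1; 4U remain.
Put 36U in rack 2; 12U remain.
Put 16U in rack 3; 32U remain.
Put 24U in rack 3; 8U remain.
Put 7U in rack 2; 5U remain.
Put 46U in rack 4; 2U remain.
Put 26U in rack 5; 22U remain.
Put 29U in rack 6; 19U remain.
Put 15U in rack 5; 7U remain.
Put 16U in rack 6; 3U remain.
Put 47U in rack 7; 1U remain.
Put 32U in rack 8; 16U remain.
Put 22U in rack 9; 26U remain.
9 racks × 48U = 432U; used 360U; unused 72U.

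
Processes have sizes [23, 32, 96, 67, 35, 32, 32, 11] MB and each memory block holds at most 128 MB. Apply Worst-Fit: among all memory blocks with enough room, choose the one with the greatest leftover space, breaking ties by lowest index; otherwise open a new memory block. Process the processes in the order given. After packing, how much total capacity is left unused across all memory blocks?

56

memory block 1: place 23 MB, 105 MB left
memory block 1: place 32 MB, 73 MB left
memory block 2: place 96 MB, 32 MB left
memory block 1: place 67 MB, 6 MB left
memory block 3: place 35 MB, 93 MB left
memory block 3: place 32 MB, 61 MB left
memory block 3: place 32 MB, 29 MB left
memory block 2: place 11 MB, 21 MB left
3 memory blocks × 128 MB = 384 MB; used 328 MB; unused 56 MB.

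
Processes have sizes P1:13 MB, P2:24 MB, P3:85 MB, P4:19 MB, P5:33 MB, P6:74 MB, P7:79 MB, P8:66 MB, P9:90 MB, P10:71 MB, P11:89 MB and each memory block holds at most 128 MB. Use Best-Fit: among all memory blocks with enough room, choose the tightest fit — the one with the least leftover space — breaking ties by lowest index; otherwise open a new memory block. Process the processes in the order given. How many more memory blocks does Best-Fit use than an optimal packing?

0

Best-Fit: [13,24,85] [19,33,74] [79] [66] [90] [71] [89] → 7 memory blocks.
7 processes exceed 64 MB (half the capacity), and no two of those can share a memory block, so at least 7 memory blocks are needed.
So 7 is already optimal.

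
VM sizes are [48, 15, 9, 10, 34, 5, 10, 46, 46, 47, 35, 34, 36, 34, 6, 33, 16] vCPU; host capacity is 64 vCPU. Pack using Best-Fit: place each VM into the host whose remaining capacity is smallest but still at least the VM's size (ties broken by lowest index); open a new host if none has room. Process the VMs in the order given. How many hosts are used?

host 1: place 48 vCPU, 16 vCPU left
host 1: place 15 vCPU, 1 vCPU left
host 2: place 9 vCPU, 55 vCPU left
host 2: place 10 vCPU, 45 vCPU left
host 2: place 34 vCPU, 11 vCPU left
host 2: place 5 vCPU, 6 vCPU left
host 3: place 10 vCPU, 54 vCPU left
host 3: place 46 vCPU, 8 vCPU left
host 4: place 46 vCPU, 18 vCPU left
host 5: place 47 vCPU, 17 vCPU left
host 6: place 35 vCPU, 29 vCPU left
host 7: place 34 vCPU, 30 vCPU left
host 8: place 36 vCPU, 28 vCPU left
host 9: place 34 vCPU, 30 vCPU left
host 2: place 6 vCPU, 0 vCPU left
host 10: place 33 vCPU, 31 vCPU left
host 5: place 16 vCPU, 1 vCPU left

10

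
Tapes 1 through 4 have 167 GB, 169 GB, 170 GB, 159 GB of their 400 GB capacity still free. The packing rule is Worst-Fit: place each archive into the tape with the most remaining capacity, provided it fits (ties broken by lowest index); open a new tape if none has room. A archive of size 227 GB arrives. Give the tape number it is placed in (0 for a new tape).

No tape has ≥ 227 GB free, so a new tape is opened.

0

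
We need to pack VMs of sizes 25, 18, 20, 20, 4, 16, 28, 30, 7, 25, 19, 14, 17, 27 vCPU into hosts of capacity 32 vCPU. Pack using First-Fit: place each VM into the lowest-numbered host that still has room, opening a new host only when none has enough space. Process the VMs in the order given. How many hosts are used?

Put 25 vCPU in host 1; 7 vCPU remain.
Put 18 vCPU in host 2; 14 vCPU remain.
Put 20 vCPU in host 3; 12 vCPU remain.
Put 20 vCPU in host 4; 12 vCPU remain.
Put 4 vCPU in host 1; 3 vCPU remain.
Put 16 vCPU in host 5; 16 vCPU remain.
Put 28 vCPU in host 6; 4 vCPU remain.
Put 30 vCPU in host 7; 2 vCPU remain.
Put 7 vCPU in host 2; 7 vCPU remain.
Put 25 vCPU in host 8; 7 vCPU remain.
Put 19 vCPU in host 9; 13 vCPU remain.
Put 14 vCPU in host 5; 2 vCPU remain.
Put 17 vCPU in host 10; 15 vCPU remain.
Put 27 vCPU in host 11; 5 vCPU remain.

11 hosts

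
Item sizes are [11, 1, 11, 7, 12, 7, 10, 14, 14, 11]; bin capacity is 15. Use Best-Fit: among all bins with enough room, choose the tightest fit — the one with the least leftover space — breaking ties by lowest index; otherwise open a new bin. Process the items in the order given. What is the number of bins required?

8 bins

11 → bin 1 (remaining 4)
1 → bin 1 (remaining 3)
11 → bin 2 (remaining 4)
7 → bin 3 (remaining 8)
12 → bin 4 (remaining 3)
7 → bin 3 (remaining 1)
10 → bin 5 (remaining 5)
14 → bin 6 (remaining 1)
14 → bin 7 (remaining 1)
11 → bin 8 (remaining 4)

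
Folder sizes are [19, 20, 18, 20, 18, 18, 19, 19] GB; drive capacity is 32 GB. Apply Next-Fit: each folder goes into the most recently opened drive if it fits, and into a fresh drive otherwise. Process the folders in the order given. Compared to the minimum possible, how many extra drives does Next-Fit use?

Next-Fit: [19] [20] [18] [20] [18] [18] [19] [19] → 8 drives.
8 folders exceed 16 GB (half the capacity), and no two of those can share a drive, so at least 8 drives are needed.
So 8 is already optimal.

0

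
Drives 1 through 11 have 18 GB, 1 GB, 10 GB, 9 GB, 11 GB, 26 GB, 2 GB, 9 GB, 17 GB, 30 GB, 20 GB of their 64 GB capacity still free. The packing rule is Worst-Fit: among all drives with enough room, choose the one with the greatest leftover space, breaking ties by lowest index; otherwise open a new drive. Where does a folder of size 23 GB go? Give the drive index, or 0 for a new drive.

Drives with room: drive 6 (26 GB), drive 10 (30 GB).
Most room is drive 10 with 30 GB free.

10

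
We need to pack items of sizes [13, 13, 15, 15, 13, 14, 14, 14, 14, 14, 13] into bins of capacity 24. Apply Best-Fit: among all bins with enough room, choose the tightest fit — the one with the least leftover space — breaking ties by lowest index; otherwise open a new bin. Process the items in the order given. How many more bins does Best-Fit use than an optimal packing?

0

Best-Fit: [13] [13] [15] [15] [13] [14] [14] [14] [14] [14] [13] → 11 bins.
11 items exceed 12 (half the capacity), and no two of those can share a bin, so at least 11 bins are needed.
So 11 is already optimal.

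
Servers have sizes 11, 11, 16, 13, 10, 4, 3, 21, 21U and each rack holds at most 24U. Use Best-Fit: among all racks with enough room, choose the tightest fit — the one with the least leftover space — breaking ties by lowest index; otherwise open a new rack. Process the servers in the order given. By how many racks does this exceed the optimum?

Best-Fit: [11,11] [16,4,3] [13,10] [21] [21] → 5 racks.
Total size 110U; any packing needs at least ⌈110/24⌉ = 5 racks.
So 5 is already optimal.

0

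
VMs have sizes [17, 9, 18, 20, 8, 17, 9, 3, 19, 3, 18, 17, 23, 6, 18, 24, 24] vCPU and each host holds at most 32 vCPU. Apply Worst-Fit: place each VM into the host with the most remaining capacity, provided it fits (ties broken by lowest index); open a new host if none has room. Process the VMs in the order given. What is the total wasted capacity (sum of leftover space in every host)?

Put 17 vCPU in host 1; 15 vCPU remain.
Put 9 vCPU in host 1; 6 vCPU remain.
Put 18 vCPU in host 2; 14 vCPU remain.
Put 20 vCPU in host 3; 12 vCPU remain.
Put 8 vCPU in host 2; 6 vCPU remain.
Put 17 vCPU in host 4; 15 vCPU remain.
Put 9 vCPU in host 4; 6 vCPU remain.
Put 3 vCPU in host 3; 9 vCPU remain.
Put 19 vCPU in host 5; 13 vCPU remain.
Put 3 vCPU in host 5; 10 vCPU remain.
Put 18 vCPU in host 6; 14 vCPU remain.
Put 17 vCPU in host 7; 15 vCPU remain.
Put 23 vCPU in host 8; 9 vCPU remain.
Put 6 vCPU in host 7; 9 vCPU remain.
Put 18 vCPU in host 9; 14 vCPU remain.
Put 24 vCPU in host 10; 8 vCPU remain.
Put 24 vCPU in host 11; 8 vCPU remain.
11 hosts × 32 vCPU = 352 vCPU; used 253 vCPU; unused 99 vCPU.

99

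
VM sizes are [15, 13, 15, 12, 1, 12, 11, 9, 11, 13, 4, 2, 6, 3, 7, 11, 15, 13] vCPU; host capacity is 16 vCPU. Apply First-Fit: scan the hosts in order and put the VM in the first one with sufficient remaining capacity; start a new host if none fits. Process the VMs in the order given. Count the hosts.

host 1: place 15 vCPU, 1 vCPU left
host 2: place 13 vCPU, 3 vCPU left
host 3: place 15 vCPU, 1 vCPU left
host 4: place 12 vCPU, 4 vCPU left
host 1: place 1 vCPU, 0 vCPU left
host 5: place 12 vCPU, 4 vCPU left
host 6: place 11 vCPU, 5 vCPU left
host 7: place 9 vCPU, 7 vCPU left
host 8: place 11 vCPU, 5 vCPU left
host 9: place 13 vCPU, 3 vCPU left
host 4: place 4 vCPU, 0 vCPU left
host 2: place 2 vCPU, 1 vCPU left
host 7: place 6 vCPU, 1 vCPU left
host 5: place 3 vCPU, 1 vCPU left
host 10: place 7 vCPU, 9 vCPU left
host 11: place 11 vCPU, 5 vCPU left
host 12: place 15 vCPU, 1 vCPU left
host 13: place 13 vCPU, 3 vCPU left

13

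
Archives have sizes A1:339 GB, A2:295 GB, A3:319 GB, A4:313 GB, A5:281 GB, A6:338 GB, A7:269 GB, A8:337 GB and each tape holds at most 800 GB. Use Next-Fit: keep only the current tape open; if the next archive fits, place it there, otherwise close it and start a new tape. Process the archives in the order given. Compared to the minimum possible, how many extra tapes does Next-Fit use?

Next-Fit: [339,295] [319,313] [281,338] [269,337] → 4 tapes.
Total size 2491 GB; any packing needs at least ⌈2491/800⌉ = 4 tapes.
So 4 is already optimal.

0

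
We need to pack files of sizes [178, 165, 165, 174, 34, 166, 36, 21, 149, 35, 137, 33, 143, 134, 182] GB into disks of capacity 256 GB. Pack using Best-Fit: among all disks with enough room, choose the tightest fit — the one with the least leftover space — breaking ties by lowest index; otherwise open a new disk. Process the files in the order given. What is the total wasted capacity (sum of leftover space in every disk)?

808

178 GB → disk 1 (remaining 78 GB)
165 GB → disk 2 (remaining 91 GB)
165 GB → disk 3 (remaining 91 GB)
174 GB → disk 4 (remaining 82 GB)
34 GB → disk 1 (remaining 44 GB)
166 GB → disk 5 (remaining 90 GB)
36 GB → disk 1 (remaining 8 GB)
21 GB → disk 4 (remaining 61 GB)
149 GB → disk 6 (remaining 107 GB)
35 GB → disk 4 (remaining 26 GB)
137 GB → disk 7 (remaining 119 GB)
33 GB → disk 5 (remaining 57 GB)
143 GB → disk 8 (remaining 113 GB)
134 GB → disk 9 (remaining 122 GB)
182 GB → disk 10 (remaining 74 GB)
10 disks × 256 GB = 2560 GB; used 1752 GB; unused 808 GB.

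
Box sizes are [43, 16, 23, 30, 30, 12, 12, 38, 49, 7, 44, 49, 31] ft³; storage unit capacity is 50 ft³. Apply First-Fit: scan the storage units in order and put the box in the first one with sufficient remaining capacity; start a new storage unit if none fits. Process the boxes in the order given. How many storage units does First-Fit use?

storage unit 1: place 43 ft³, 7 ft³ left
storage unit 2: place 16 ft³, 34 ft³ left
storage unit 2: place 23 ft³, 11 ft³ left
storage unit 3: place 30 ft³, 20 ft³ left
storage unit 4: place 30 ft³, 20 ft³ left
storage unit 3: place 12 ft³, 8 ft³ left
storage unit 4: place 12 ft³, 8 ft³ left
storage unit 5: place 38 ft³, 12 ft³ left
storage unit 6: place 49 ft³, 1 ft³ left
storage unit 1: place 7 ft³, 0 ft³ left
storage unit 7: place 44 ft³, 6 ft³ left
storage unit 8: place 49 ft³, 1 ft³ left
storage unit 9: place 31 ft³, 19 ft³ left
Final storage units: [43,7] [16,23] [30,12] [30,12] [38] [49] [44] [49] [31].

9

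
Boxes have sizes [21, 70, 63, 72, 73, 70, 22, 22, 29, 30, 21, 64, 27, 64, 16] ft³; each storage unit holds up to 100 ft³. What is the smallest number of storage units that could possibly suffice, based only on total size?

Total size = 21 + 70 + 63 + 72 + 73 + 70 + 22 + 22 + 29 + 30 + 21 + 64 + 27 + 64 + 16 = 664 ft³.
⌈664 / 100⌉ = 7.

7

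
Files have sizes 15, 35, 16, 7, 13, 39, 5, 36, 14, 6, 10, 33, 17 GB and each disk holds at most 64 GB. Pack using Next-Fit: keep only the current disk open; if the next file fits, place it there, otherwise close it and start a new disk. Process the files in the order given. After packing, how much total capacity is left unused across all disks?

74

15 GB → disk 1 (remaining 49 GB)
35 GB → disk 1 (remaining 14 GB)
16 GB → disk 2 (remaining 48 GB)
7 GB → disk 2 (remaining 41 GB)
13 GB → disk 2 (remaining 28 GB)
39 GB → disk 3 (remaining 25 GB)
5 GB → disk 3 (remaining 20 GB)
36 GB → disk 4 (remaining 28 GB)
14 GB → disk 4 (remaining 14 GB)
6 GB → disk 4 (remaining 8 GB)
10 GB → disk 5 (remaining 54 GB)
33 GB → disk 5 (remaining 21 GB)
17 GB → disk 5 (remaining 4 GB)
5 disks × 64 GB = 320 GB; used 246 GB; unused 74 GB.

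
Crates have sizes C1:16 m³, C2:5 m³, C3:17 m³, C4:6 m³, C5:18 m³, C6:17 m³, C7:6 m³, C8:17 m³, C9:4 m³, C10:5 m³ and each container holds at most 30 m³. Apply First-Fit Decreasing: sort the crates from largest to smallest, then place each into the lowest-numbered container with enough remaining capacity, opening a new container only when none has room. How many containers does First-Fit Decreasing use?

Sorted descending: 18, 17, 17, 17, 16, 6, 6, 5, 5, 4.
container 1: place 18 m³, 12 m³ left
container 2: place 17 m³, 13 m³ left
container 3: place 17 m³, 13 m³ left
container 4: place 17 m³, 13 m³ left
container 5: place 16 m³, 14 m³ left
container 1: place 6 m³, 6 m³ left
container 1: place 6 m³, 0 m³ left
container 2: place 5 m³, 8 m³ left
container 2: place 5 m³, 3 m³ left
container 3: place 4 m³, 9 m³ left
Final containers: [18,6,6] [17,5,5] [17,4] [17] [16].

5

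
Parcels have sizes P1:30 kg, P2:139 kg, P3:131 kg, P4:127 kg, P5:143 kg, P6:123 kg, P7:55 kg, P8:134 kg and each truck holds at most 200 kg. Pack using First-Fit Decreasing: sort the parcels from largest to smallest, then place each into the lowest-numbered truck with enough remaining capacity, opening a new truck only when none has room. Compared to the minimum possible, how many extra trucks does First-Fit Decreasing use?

0

First-Fit Decreasing: [143,55] [139,30] [134] [131] [127] [123] → 6 trucks.
6 parcels exceed 100 kg (half the capacity), and no two of those can share a truck, so at least 6 trucks are needed.
So 6 is already optimal.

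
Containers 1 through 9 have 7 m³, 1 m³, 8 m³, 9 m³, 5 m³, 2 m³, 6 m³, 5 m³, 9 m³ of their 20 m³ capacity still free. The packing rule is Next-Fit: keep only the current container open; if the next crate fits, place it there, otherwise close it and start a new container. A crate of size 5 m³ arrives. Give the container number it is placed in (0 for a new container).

Next-Fit only looks at container 9, which has 9 m³ free.
5 m³ fits there.

9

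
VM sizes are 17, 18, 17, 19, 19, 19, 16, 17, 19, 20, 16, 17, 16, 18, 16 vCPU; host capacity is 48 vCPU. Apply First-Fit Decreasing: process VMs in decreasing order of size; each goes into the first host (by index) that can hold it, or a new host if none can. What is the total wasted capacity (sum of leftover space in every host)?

72

Sorted descending: 20, 19, 19, 19, 19, 18, 18, 17, 17, 17, 17, 16, 16, 16, 16.
host 1: place 20 vCPU, 28 vCPU left
host 1: place 19 vCPU, 9 vCPU left
host 2: place 19 vCPU, 29 vCPU left
host 2: place 19 vCPU, 10 vCPU left
host 3: place 19 vCPU, 29 vCPU left
host 3: place 18 vCPU, 11 vCPU left
host 4: place 18 vCPU, 30 vCPU left
host 4: place 17 vCPU, 13 vCPU left
host 5: place 17 vCPU, 31 vCPU left
host 5: place 17 vCPU, 14 vCPU left
host 6: place 17 vCPU, 31 vCPU left
host 6: place 16 vCPU, 15 vCPU left
host 7: place 16 vCPU, 32 vCPU left
host 7: place 16 vCPU, 16 vCPU left
host 7: place 16 vCPU, 0 vCPU left
7 hosts × 48 vCPU = 336 vCPU; used 264 vCPU; unused 72 vCPU.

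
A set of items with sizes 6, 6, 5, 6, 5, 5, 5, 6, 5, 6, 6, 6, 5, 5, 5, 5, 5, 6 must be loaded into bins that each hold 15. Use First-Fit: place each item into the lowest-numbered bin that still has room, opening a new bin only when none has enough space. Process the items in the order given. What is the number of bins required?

8

Put 6 in bin 1; 9 remain.
Put 6 in bin 1; 3 remain.
Put 5 in bin 2; 10 remain.
Put 6 in bin 2; 4 remain.
Put 5 in bin 3; 10 remain.
Put 5 in bin 3; 5 remain.
Put 5 in bin 3; 0 remain.
Put 6 in bin 4; 9 remain.
Put 5 in bin 4; 4 remain.
Put 6 in bin 5; 9 remain.
Put 6 in bin 5; 3 remain.
Put 6 in bin 6; 9 remain.
Put 5 in bin 6; 4 remain.
Put 5 in bin 7; 10 remain.
Put 5 in bin 7; 5 remain.
Put 5 in bin 7; 0 remain.
Put 5 in bin 8; 10 remain.
Put 6 in bin 8; 4 remain.
Final bins: [6,6] [5,6] [5,5,5] [6,5] [6,6] [6,5] [5,5,5] [5,6].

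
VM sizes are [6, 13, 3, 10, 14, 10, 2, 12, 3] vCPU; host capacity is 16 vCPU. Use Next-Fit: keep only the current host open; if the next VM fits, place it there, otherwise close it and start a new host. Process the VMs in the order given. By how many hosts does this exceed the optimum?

1

Next-Fit: [6] [13,3] [10] [14] [10,2] [12,3] → 6 hosts.
Total size 73 vCPU; any packing needs at least ⌈73/16⌉ = 5 hosts.
An optimal packing achieves that bound: [14,2] [13,3] [12,3] [10,6] [10] → 5 hosts.
Excess: 6 − 5 = 1.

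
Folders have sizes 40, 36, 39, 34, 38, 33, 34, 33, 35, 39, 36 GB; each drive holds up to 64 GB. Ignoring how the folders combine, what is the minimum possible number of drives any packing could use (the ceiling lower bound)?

7 drives

Total size = 40 + 36 + 39 + 34 + 38 + 33 + 34 + 33 + 35 + 39 + 36 = 397 GB.
⌈397 / 64⌉ = 7.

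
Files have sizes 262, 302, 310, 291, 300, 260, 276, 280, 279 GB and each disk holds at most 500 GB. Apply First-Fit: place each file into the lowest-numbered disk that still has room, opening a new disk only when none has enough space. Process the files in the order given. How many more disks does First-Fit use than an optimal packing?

0

First-Fit: [262] [302] [310] [291] [300] [260] [276] [280] [279] → 9 disks.
9 files exceed 250 GB (half the capacity), and no two of those can share a disk, so at least 9 disks are needed.
So 9 is already optimal.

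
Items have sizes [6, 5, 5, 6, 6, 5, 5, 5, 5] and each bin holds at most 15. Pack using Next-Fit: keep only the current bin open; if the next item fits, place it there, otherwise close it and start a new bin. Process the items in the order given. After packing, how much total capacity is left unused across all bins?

12

Put 6 in bin 1; 9 remain.
Put 5 in bin 1; 4 remain.
Put 5 in bin 2; 10 remain.
Put 6 in bin 2; 4 remain.
Put 6 in bin 3; 9 remain.
Put 5 in bin 3; 4 remain.
Put 5 in bin 4; 10 remain.
Put 5 in bin 4; 5 remain.
Put 5 in bin 4; 0 remain.
4 bins × 15 = 60; used 48; unused 12.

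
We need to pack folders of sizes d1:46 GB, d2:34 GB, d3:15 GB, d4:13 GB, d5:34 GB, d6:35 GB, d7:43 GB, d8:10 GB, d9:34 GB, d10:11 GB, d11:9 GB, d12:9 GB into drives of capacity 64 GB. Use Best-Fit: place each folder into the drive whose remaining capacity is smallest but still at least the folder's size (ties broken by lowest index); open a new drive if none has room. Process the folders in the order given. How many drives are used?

6 drives

drive 1: place d1 (46 GB), 18 GB left
drive 2: place d2 (34 GB), 30 GB left
drive 1: place d3 (15 GB), 3 GB left
drive 2: place d4 (13 GB), 17 GB left
drive 3: place d5 (34 GB), 30 GB left
drive 4: place d6 (35 GB), 29 GB left
drive 5: place d7 (43 GB), 21 GB left
drive 2: place d8 (10 GB), 7 GB left
drive 6: place d9 (34 GB), 30 GB left
drive 5: place d10 (11 GB), 10 GB left
drive 5: place d11 (9 GB), 1 GB left
drive 4: place d12 (9 GB), 20 GB left
Final drives: [46,15] [34,13,10] [34] [35,9] [43,11,9] [34].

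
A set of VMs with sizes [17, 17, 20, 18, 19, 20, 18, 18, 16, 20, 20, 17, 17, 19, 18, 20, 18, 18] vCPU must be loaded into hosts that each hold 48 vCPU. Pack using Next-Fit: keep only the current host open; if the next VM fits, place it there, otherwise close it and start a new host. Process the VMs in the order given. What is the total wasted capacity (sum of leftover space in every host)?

102

host 1: place 17 vCPU, 31 vCPU left
host 1: place 17 vCPU, 14 vCPU left
host 2: place 20 vCPU, 28 vCPU left
host 2: place 18 vCPU, 10 vCPU left
host 3: place 19 vCPU, 29 vCPU left
host 3: place 20 vCPU, 9 vCPU left
host 4: place 18 vCPU, 30 vCPU left
host 4: place 18 vCPU, 12 vCPU left
host 5: place 16 vCPU, 32 vCPU left
host 5: place 20 vCPU, 12 vCPU left
host 6: place 20 vCPU, 28 vCPU left
host 6: place 17 vCPU, 11 vCPU left
host 7: place 17 vCPU, 31 vCPU left
host 7: place 19 vCPU, 12 vCPU left
host 8: place 18 vCPU, 30 vCPU left
host 8: place 20 vCPU, 10 vCPU left
host 9: place 18 vCPU, 30 vCPU left
host 9: place 18 vCPU, 12 vCPU left
9 hosts × 48 vCPU = 432 vCPU; used 330 vCPU; unused 102 vCPU.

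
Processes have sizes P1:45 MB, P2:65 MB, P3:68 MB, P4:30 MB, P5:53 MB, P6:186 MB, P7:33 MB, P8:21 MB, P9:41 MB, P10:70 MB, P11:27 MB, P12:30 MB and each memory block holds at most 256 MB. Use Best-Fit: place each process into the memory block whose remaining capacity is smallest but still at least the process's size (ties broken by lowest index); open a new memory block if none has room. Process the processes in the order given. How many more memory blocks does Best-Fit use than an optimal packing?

Best-Fit: [45,65,68,30,33] [53,186] [21,41,70,27,30] → 3 memory blocks.
Total size 669 MB; any packing needs at least ⌈669/256⌉ = 3 memory blocks.
So 3 is already optimal.

0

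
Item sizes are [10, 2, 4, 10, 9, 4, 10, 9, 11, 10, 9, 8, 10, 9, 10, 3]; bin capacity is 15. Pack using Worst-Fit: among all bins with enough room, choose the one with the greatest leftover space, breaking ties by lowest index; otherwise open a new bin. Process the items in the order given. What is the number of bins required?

Put 10 in bin 1; 5 remain.
Put 2 in bin 1; 3 remain.
Put 4 in bin 2; 11 remain.
Put 10 in bin 2; 1 remain.
Put 9 in bin 3; 6 remain.
Put 4 in bin 3; 2 remain.
Put 10 in bin 4; 5 remain.
Put 9 in bin 5; 6 remain.
Put 11 in bin 6; 4 remain.
Put 10 in bin 7; 5 remain.
Put 9 in bin 8; 6 remain.
Put 8 in bin 9; 7 remain.
Put 10 in bin 10; 5 remain.
Put 9 in bin 11; 6 remain.
Put 10 in bin 12; 5 remain.
Put 3 in bin 9; 4 remain.

12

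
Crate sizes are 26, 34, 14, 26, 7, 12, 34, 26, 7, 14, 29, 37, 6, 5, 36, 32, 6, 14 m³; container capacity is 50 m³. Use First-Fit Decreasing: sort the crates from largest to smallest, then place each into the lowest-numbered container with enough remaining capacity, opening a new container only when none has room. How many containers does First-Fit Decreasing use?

9 containers

Sorted descending: 37, 36, 34, 34, 32, 29, 26, 26, 26, 14, 14, 14, 12, 7, 7, 6, 6, 5.
container 1: place 37 m³, 13 m³ left
container 2: place 36 m³, 14 m³ left
container 3: place 34 m³, 16 m³ left
container 4: place 34 m³, 16 m³ left
container 5: place 32 m³, 18 m³ left
container 6: place 29 m³, 21 m³ left
container 7: place 26 m³, 24 m³ left
container 8: place 26 m³, 24 m³ left
container 9: place 26 m³, 24 m³ left
container 2: place 14 m³, 0 m³ left
container 3: place 14 m³, 2 m³ left
container 4: place 14 m³, 2 m³ left
container 1: place 12 m³, 1 m³ left
container 5: place 7 m³, 11 m³ left
container 5: place 7 m³, 4 m³ left
container 6: place 6 m³, 15 m³ left
container 6: place 6 m³, 9 m³ left
container 6: place 5 m³, 4 m³ left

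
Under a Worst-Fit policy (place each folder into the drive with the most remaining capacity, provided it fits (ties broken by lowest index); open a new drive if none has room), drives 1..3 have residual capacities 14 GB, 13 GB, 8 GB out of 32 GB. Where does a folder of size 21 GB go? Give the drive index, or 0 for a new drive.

0

No drive has ≥ 21 GB free, so a new drive is opened.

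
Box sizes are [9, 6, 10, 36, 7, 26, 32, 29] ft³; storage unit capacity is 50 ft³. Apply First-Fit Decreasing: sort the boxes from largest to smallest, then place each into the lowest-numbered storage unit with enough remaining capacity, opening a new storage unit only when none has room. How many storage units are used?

Sorted descending: 36, 32, 29, 26, 10, 9, 7, 6.
storage unit 1: place 36 ft³, 14 ft³ left
storage unit 2: place 32 ft³, 18 ft³ left
storage unit 3: place 29 ft³, 21 ft³ left
storage unit 4: place 26 ft³, 24 ft³ left
storage unit 1: place 10 ft³, 4 ft³ left
storage unit 2: place 9 ft³, 9 ft³ left
storage unit 2: place 7 ft³, 2 ft³ left
storage unit 3: place 6 ft³, 15 ft³ left

4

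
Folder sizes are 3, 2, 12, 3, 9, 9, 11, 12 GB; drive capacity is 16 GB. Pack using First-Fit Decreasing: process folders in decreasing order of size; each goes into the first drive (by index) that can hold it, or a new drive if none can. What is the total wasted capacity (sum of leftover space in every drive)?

19

Sorted descending: 12, 12, 11, 9, 9, 3, 3, 2.
drive 1: place 12 GB, 4 GB left
drive 2: place 12 GB, 4 GB left
drive 3: place 11 GB, 5 GB left
drive 4: place 9 GB, 7 GB left
drive 5: place 9 GB, 7 GB left
drive 1: place 3 GB, 1 GB left
drive 2: place 3 GB, 1 GB left
drive 3: place 2 GB, 3 GB left
5 drives × 16 GB = 80 GB; used 61 GB; unused 19 GB.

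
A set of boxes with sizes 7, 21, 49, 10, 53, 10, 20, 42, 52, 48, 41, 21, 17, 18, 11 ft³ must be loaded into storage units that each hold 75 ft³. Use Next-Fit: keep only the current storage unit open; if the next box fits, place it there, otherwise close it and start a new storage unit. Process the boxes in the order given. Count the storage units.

8

storage unit 1: place 7 ft³, 68 ft³ left
storage unit 1: place 21 ft³, 47 ft³ left
storage unit 2: place 49 ft³, 26 ft³ left
storage unit 2: place 10 ft³, 16 ft³ left
storage unit 3: place 53 ft³, 22 ft³ left
storage unit 3: place 10 ft³, 12 ft³ left
storage unit 4: place 20 ft³, 55 ft³ left
storage unit 4: place 42 ft³, 13 ft³ left
storage unit 5: place 52 ft³, 23 ft³ left
storage unit 6: place 48 ft³, 27 ft³ left
storage unit 7: place 41 ft³, 34 ft³ left
storage unit 7: place 21 ft³, 13 ft³ left
storage unit 8: place 17 ft³, 58 ft³ left
storage unit 8: place 18 ft³, 40 ft³ left
storage unit 8: place 11 ft³, 29 ft³ left
Final storage units: [7,21] [49,10] [53,10] [20,42] [52] [48] [41,21] [17,18,11].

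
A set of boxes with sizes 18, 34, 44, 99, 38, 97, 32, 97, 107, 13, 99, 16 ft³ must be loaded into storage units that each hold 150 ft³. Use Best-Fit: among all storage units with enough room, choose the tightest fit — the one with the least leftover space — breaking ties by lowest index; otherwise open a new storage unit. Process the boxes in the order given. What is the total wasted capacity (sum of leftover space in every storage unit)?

206

storage unit 1: place 18 ft³, 132 ft³ left
storage unit 1: place 34 ft³, 98 ft³ left
storage unit 1: place 44 ft³, 54 ft³ left
storage unit 2: place 99 ft³, 51 ft³ left
storage unit 2: place 38 ft³, 13 ft³ left
storage unit 3: place 97 ft³, 53 ft³ left
storage unit 3: place 32 ft³, 21 ft³ left
storage unit 4: place 97 ft³, 53 ft³ left
storage unit 5: place 107 ft³, 43 ft³ left
storage unit 2: place 13 ft³, 0 ft³ left
storage unit 6: place 99 ft³, 51 ft³ left
storage unit 3: place 16 ft³, 5 ft³ left
6 storage units × 150 ft³ = 900 ft³; used 694 ft³; unused 206 ft³.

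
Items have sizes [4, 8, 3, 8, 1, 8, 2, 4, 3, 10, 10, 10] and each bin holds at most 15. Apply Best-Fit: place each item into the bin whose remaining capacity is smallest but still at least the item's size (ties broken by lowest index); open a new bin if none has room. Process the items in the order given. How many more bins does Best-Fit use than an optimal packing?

0

Best-Fit: [4,8,3] [8,1,2,4] [8,3] [10] [10] [10] → 6 bins.
6 items exceed 7.5 (half the capacity), and no two of those can share a bin, so at least 6 bins are needed.
So 6 is already optimal.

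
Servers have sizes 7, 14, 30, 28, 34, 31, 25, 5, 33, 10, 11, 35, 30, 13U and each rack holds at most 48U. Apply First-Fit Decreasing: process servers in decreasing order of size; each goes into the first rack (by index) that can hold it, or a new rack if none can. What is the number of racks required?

8 racks

Sorted descending: 35, 34, 33, 31, 30, 30, 28, 25, 14, 13, 11, 10, 7, 5.
Put 35U in rack 1; 13U remain.
Put 34U in rack 2; 14U remain.
Put 33U in rack 3; 15U remain.
Put 31U in rack 4; 17U remain.
Put 30U in rack 5; 18U remain.
Put 30U in rack 6; 18U remain.
Put 28U in rack 7; 20U remain.
Put 25U in rack 8; 23U remain.
Put 14U in rack 2; 0U remain.
Put 13U in rack 1; 0U remain.
Put 11U in rack 3; 4U remain.
Put 10U in rack 4; 7U remain.
Put 7U in rack 4; 0U remain.
Put 5U in rack 5; 13U remain.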